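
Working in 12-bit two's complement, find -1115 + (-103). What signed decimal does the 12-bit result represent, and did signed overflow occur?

-1218; no overflow

-1115 → 101110100101
-103 → 111110011001
  101110100101
+ 111110011001
= 101100111110  (discard carry-out 1)
Result 101100111110: MSB = 1 → 2878 − 4096 = -1218.
Both addends are negative and so is the stored result: no signed overflow.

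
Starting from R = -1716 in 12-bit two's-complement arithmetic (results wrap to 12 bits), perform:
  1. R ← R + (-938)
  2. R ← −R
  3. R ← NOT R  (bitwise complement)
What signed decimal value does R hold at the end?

1441

Start: R = -1716 = 100101001100.
R = -1716 + (-938) = -2654; wraps to 1442 = 010110100010
R = −(1442) = -1442 = 101001011110
R = NOT 101001011110 = 010110100001 = 1441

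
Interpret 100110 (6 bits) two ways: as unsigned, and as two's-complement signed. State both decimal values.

unsigned = 38, signed = -26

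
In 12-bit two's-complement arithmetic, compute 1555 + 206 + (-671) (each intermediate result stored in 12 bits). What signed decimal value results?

1090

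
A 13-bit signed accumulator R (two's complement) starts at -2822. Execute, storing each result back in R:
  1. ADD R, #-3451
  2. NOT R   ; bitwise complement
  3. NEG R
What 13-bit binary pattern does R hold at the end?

Start: R = -2822 = 1010011111010.
R = -2822 + (-3451) = -6273; wraps to 1919 = 0011101111111
R = NOT 0011101111111 = 1100010000000 = -1920
R = −(-1920) = 1920 = 0011110000000

0011110000000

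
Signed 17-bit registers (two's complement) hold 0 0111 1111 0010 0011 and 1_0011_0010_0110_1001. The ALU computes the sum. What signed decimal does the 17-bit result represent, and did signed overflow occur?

-20084; no overflow

0 0111 1111 0010 0011 → 00111111100100011 = 32547 (signed)
1_0011_0010_0110_1001 → 10011001001101001 = -52631 (signed)
  00111111100100011
+ 10011001001101001
= 11011000110001100
Result 11011000110001100: MSB = 1 → 110988 − 131072 = -20084.
Addends have opposite signs, so signed overflow cannot occur.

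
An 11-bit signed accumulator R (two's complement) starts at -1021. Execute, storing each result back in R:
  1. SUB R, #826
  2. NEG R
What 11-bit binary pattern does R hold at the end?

Start: R = -1021 = 10000000011.
R = -1021 − 826 = -1847; wraps to 201 = 00011001001
R = −(201) = -201 = 11100110111

11100110111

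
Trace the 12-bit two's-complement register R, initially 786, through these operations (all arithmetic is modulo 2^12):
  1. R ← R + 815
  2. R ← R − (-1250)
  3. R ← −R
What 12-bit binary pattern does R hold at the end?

010011011101

Start: R = 786 = 001100010010.
R = 786 + 815 = 1601 = 011001000001
R = 1601 − (-1250) = 2851; wraps to -1245 = 101100100011
R = −(-1245) = 1245 = 010011011101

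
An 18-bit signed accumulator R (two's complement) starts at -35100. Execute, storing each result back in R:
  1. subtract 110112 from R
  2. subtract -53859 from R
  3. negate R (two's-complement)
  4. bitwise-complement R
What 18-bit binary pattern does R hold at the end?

Start: R = -35100 = 110111011011100100.
R = -35100 − 110112 = -145212; wraps to 116932 = 011100100011000100
R = 116932 − (-53859) = 170791; wraps to -91353 = 101001101100100111
R = −(-91353) = 91353 = 010110010011011001
R = NOT 010110010011011001 = 101001101100100110 = -91354

101001101100100110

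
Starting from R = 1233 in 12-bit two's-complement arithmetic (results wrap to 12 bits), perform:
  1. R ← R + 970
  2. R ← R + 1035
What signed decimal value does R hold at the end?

Start: R = 1233 = 010011010001.
R = 1233 + 970 = 2203; wraps to -1893 = 100010011011
R = -1893 + 1035 = -858 = 110010100110

-858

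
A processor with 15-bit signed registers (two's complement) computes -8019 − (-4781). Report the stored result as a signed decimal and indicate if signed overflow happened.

-3238; no overflow

-8019 → 110000010101101
-4781 → 110110101010011
Subtract via negate-and-add: invert 110110101010011 + 1 = 001001010101101 (i.e. 4781).
  110000010101101
+ 001001010101101
= 111001101011010
Result 111001101011010: MSB = 1 → 29530 − 32768 = -3238.
Addends (after negating the subtrahend) have opposite signs, so signed overflow cannot occur.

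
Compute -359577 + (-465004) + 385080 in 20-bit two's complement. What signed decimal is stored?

-439501

-359577 + (-465004) = -824581 → wraps to 223995 (00110110101011111011)
223995 + 385080 = 609075 → wraps to -439501 (10010100101100110011)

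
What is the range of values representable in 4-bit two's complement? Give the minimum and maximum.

min = -8, max = 7

Minimum: −2^3 = -8.
Maximum: 2^3 − 1 = 7.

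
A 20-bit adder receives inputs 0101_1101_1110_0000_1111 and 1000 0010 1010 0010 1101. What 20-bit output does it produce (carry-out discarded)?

  01011101111000001111
+ 10000010101000101101
= 11100000100000111100

11100000100000111100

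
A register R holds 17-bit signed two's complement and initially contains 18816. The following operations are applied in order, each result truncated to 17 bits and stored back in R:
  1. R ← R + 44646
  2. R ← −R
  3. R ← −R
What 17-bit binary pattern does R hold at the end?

Start: R = 18816 = 00100100110000000.
R = 18816 + 44646 = 63462 = 01111011111100110
R = −(63462) = -63462 = 10000100000011010
R = −(-63462) = 63462 = 01111011111100110

01111011111100110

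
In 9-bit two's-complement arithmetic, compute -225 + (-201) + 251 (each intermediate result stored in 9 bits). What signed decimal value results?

-175

-225 + (-201) = -426 → wraps to 86 (001010110)
86 + 251 = 337 → wraps to -175 (101010001)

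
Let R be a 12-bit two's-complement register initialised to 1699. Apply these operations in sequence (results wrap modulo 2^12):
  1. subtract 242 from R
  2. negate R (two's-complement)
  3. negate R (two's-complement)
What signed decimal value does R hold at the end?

Start: R = 1699 = 011010100011.
R = 1699 − 242 = 1457 = 010110110001
R = −(1457) = -1457 = 101001001111
R = −(-1457) = 1457 = 010110110001

1457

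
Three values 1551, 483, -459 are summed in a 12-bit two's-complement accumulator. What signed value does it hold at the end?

1575

1551 + 483 = 2034 (011111110010)
2034 + (-459) = 1575 (011000100111)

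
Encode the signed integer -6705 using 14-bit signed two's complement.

|-6705| = 6705 = 01101000110001 in 14 bits.
Invert the bits: 10010111001110. Add 1: 10010111001111.

10010111001111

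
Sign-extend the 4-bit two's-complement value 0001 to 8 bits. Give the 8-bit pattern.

00000001

MSB of 0001 is 0; replicate it into the new high bits.
0000|0001 → 00000001 (still 1).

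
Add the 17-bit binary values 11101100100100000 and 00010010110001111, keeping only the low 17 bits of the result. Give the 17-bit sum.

  11101100100100000
+ 00010010110001111
= 11111111010101111

11111111010101111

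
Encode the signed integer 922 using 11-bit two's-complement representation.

922 is non-negative, so write it directly in 11 bits: 01110011010.

01110011010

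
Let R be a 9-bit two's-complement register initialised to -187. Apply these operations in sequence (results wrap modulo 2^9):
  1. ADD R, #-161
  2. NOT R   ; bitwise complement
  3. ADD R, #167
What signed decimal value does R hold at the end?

2

Start: R = -187 = 101000101.
R = -187 + (-161) = -348; wraps to 164 = 010100100
R = NOT 010100100 = 101011011 = -165
R = -165 + 167 = 2 = 000000010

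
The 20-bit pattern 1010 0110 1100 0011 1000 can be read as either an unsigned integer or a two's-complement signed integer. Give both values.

unsigned = 683064, signed = -365512

Unsigned: 10100110110000111000 = 683064.
Signed: MSB=1 → 683064 − 1048576 = -365512.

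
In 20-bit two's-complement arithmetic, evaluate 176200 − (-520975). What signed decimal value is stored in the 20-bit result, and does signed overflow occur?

-351401; overflow

176200 → 00101011000001001000
-520975 → 10000000110011110001
Subtract via negate-and-add: invert 10000000110011110001 + 1 = 01111111001100001111 (i.e. 520975).
  00101011000001001000
+ 01111111001100001111
= 10101010001101010111
Result 10101010001101010111: MSB = 1 → 697175 − 1048576 = -351401.
Both addends (after negating the subtrahend) are non-negative but the stored result is negative: signed overflow. The true value 176200 − (-520975) = 697175 lies outside [-524288, 524287].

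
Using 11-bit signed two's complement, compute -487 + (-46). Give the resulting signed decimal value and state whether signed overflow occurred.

-533; no overflow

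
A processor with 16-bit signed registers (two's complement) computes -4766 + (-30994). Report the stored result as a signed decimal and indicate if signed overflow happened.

-4766 → 1110110101100010
-30994 → 1000011011101110
  1110110101100010
+ 1000011011101110
= 0111010001010000  (discard carry-out 1)
Result 0111010001010000: MSB = 0 → value 29776.
Both addends are negative but the stored result is non-negative: signed overflow. The true value -4766 + (-30994) = -35760 lies outside [-32768, 32767].

29776; overflow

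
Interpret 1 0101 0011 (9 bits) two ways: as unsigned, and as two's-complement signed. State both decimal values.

unsigned = 339, signed = -173

Unsigned: 101010011 = 339.
Signed: MSB=1 → 339 − 512 = -173.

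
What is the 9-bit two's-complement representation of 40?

40 is non-negative, so write it directly in 9 bits: 000101000.

000101000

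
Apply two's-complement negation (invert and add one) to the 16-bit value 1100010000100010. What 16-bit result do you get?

0011101111011110

Invert: 0011101111011101. Add 1: 0011101111011110.
Check: 1100010000100010 = -15326, 0011101111011110 = 15326.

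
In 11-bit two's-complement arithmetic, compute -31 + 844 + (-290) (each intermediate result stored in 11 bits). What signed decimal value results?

523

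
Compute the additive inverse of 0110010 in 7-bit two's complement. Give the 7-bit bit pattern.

1001110

Invert: 1001101. Add 1: 1001110.
Check: 0110010 = 50, 1001110 = -50.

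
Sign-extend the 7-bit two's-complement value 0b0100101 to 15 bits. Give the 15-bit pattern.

000000000100101

MSB of 0100101 is 0; replicate it into the new high bits.
00000000|0100101 → 000000000100101 (still 37).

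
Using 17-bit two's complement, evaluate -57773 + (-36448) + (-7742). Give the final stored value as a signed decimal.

29109

-57773 + (-36448) = -94221 → wraps to 36851 (01000111111110011)
36851 + (-7742) = 29109 (00111000110110101)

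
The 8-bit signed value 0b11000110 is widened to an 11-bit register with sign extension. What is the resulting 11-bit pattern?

11111000110

MSB of 11000110 is 1; replicate it into the new high bits.
111|11000110 → 11111000110 (still -58).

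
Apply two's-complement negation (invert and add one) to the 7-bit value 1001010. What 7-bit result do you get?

0110110

Invert: 0110101. Add 1: 0110110.
Check: 1001010 = -54, 0110110 = 54.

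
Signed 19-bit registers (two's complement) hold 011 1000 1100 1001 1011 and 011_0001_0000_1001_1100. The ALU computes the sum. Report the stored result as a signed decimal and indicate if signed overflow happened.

-90825; overflow

011 1000 1100 1001 1011 → 0111000110010011011 = 232603 (signed)
011_0001_0000_1001_1100 → 0110001000010011100 = 200860 (signed)
  0111000110010011011
+ 0110001000010011100
= 1101001110100110111
Result 1101001110100110111: MSB = 1 → 433463 − 524288 = -90825.
Both addends are non-negative but the stored result is negative: signed overflow. The true value 232603 + 200860 = 433463 lies outside [-262144, 262143].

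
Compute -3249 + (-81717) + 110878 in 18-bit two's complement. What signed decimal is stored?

-3249 + (-81717) = -84966 (101011010000011010)
-84966 + 110878 = 25912 (000110010100111000)

25912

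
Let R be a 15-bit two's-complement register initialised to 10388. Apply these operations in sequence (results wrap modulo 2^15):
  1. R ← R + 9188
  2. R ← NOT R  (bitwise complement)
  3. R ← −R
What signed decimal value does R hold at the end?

-13191

Start: R = 10388 = 010100010010100.
R = 10388 + 9188 = 19576; wraps to -13192 = 100110001111000
R = NOT 100110001111000 = 011001110000111 = 13191
R = −(13191) = -13191 = 100110001111001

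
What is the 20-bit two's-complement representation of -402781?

|-402781| = 402781 = 01100010010101011101 in 20 bits.
Invert the bits: 10011101101010100010. Add 1: 10011101101010100011.
Check: 10011101101010100011 reads as 645795 − 1048576 = -402781.

10011101101010100011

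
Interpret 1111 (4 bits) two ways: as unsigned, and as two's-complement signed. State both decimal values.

Unsigned: 1111 = 15.
Signed: MSB=1 → 15 − 16 = -1.

unsigned = 15, signed = -1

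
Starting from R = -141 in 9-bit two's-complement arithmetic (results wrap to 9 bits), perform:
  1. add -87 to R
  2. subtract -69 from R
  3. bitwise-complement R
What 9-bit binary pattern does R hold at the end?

010011110

Start: R = -141 = 101110011.
R = -141 + (-87) = -228 = 100011100
R = -228 − (-69) = -159 = 101100001
R = NOT 101100001 = 010011110 = 158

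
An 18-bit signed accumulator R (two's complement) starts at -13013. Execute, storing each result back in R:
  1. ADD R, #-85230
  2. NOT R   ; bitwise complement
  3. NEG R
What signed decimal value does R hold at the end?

Start: R = -13013 = 111100110100101011.
R = -13013 + (-85230) = -98243 = 101000000000111101
R = NOT 101000000000111101 = 010111111111000010 = 98242
R = −(98242) = -98242 = 101000000000111110

-98242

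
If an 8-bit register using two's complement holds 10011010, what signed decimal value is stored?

-102

MSB is 1, so the value is negative.
Unsigned reading: 154. Subtract 2^8 = 256: 154 − 256 = -102.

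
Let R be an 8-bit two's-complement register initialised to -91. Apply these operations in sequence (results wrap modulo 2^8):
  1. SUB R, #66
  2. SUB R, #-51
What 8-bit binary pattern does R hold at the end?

10010110

Start: R = -91 = 10100101.
R = -91 − 66 = -157; wraps to 99 = 01100011
R = 99 − (-51) = 150; wraps to -106 = 10010110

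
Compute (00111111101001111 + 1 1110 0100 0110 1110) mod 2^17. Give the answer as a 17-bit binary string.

00110001110111101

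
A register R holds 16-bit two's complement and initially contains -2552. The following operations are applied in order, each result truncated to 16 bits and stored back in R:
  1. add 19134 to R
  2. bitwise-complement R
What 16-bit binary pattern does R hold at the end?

Start: R = -2552 = 1111011000001000.
R = -2552 + 19134 = 16582 = 0100000011000110
R = NOT 0100000011000110 = 1011111100111001 = -16583

1011111100111001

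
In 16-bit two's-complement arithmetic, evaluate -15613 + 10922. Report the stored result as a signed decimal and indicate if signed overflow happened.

-15613 → 1100001100000011
10922 → 0010101010101010
  1100001100000011
+ 0010101010101010
= 1110110110101101
Result 1110110110101101: MSB = 1 → 60845 − 65536 = -4691.
Addends have opposite signs, so signed overflow cannot occur.

-4691; no overflow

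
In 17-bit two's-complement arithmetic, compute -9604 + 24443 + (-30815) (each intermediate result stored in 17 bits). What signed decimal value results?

-15976

-9604 + 24443 = 14839 (00011100111110111)
14839 + (-30815) = -15976 (11100000110011000)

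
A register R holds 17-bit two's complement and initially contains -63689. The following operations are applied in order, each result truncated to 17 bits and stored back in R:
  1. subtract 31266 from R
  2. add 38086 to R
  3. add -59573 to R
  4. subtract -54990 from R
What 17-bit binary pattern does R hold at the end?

10000111111110100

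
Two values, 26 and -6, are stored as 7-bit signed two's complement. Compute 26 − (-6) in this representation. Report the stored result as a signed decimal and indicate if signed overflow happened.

32; no overflow

26 → 0011010
-6 → 1111010
Subtract via negate-and-add: invert 1111010 + 1 = 0000110 (i.e. 6).
  0011010
+ 0000110
= 0100000
Result 0100000: MSB = 0 → value 32.
Both addends (after negating the subtrahend) are non-negative and so is the stored result: no signed overflow.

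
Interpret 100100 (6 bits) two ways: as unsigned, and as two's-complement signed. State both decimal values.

unsigned = 36, signed = -28

Unsigned: 100100 = 36.
Signed: MSB=1 → 36 − 64 = -28.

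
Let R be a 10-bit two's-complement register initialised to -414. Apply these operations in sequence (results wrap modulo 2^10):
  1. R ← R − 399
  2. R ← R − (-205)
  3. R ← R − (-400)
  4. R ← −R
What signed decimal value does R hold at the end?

Start: R = -414 = 1001100010.
R = -414 − 399 = -813; wraps to 211 = 0011010011
R = 211 − (-205) = 416 = 0110100000
R = 416 − (-400) = 816; wraps to -208 = 1100110000
R = −(-208) = 208 = 0011010000

208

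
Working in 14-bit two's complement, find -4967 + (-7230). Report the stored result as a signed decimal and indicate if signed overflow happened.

4187; overflow

-4967 → 10110010011001
-7230 → 10001111000010
  10110010011001
+ 10001111000010
= 01000001011011  (discard carry-out 1)
Result 01000001011011: MSB = 0 → value 4187.
Both addends are negative but the stored result is non-negative: signed overflow. The true value -4967 + (-7230) = -12197 lies outside [-8192, 8191].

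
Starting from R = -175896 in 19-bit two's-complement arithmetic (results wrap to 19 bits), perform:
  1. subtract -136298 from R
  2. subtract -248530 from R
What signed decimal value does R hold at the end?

208932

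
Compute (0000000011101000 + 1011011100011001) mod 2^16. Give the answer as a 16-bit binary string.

  0000000011101000
+ 1011011100011001
= 1011100000000001

1011100000000001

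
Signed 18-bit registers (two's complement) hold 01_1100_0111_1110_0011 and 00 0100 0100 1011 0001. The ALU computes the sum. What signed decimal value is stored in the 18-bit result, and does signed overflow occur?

-127852; overflow

01_1100_0111_1110_0011 → 011100011111100011 = 116707 (signed)
00 0100 0100 1011 0001 → 000100010010110001 = 17585 (signed)
  011100011111100011
+ 000100010010110001
= 100000110010010100
Result 100000110010010100: MSB = 1 → 134292 − 262144 = -127852.
Both addends are non-negative but the stored result is negative: signed overflow. The true value 116707 + 17585 = 134292 lies outside [-131072, 131071].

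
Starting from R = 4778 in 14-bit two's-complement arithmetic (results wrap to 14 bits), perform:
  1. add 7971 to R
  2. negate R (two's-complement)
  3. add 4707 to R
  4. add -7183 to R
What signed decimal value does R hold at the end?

Start: R = 4778 = 01001010101010.
R = 4778 + 7971 = 12749; wraps to -3635 = 11000111001101
R = −(-3635) = 3635 = 00111000110011
R = 3635 + 4707 = 8342; wraps to -8042 = 10000010010110
R = -8042 + (-7183) = -15225; wraps to 1159 = 00010010000111

1159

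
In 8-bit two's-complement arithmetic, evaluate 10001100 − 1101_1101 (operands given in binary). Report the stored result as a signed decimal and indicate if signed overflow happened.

-81; no overflow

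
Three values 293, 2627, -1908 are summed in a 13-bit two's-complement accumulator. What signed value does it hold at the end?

293 + 2627 = 2920 (0101101101000)
2920 + (-1908) = 1012 (0001111110100)

1012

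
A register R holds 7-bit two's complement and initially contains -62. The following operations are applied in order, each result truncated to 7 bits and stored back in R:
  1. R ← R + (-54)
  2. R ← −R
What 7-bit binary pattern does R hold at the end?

1110100

Start: R = -62 = 1000010.
R = -62 + (-54) = -116; wraps to 12 = 0001100
R = −(12) = -12 = 1110100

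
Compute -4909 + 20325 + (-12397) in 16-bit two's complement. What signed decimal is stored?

-4909 + 20325 = 15416 (0011110000111000)
15416 + (-12397) = 3019 (0000101111001011)

3019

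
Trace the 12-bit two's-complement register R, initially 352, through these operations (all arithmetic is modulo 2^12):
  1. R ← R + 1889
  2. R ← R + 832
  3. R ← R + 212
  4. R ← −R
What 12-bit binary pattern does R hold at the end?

Start: R = 352 = 000101100000.
R = 352 + 1889 = 2241; wraps to -1855 = 100011000001
R = -1855 + 832 = -1023 = 110000000001
R = -1023 + 212 = -811 = 110011010101
R = −(-811) = 811 = 001100101011

001100101011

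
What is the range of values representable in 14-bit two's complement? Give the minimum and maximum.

min = -8192, max = 8191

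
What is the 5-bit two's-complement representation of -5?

|-5| = 5 = 00101 in 5 bits.
Invert the bits: 11010. Add 1: 11011.

11011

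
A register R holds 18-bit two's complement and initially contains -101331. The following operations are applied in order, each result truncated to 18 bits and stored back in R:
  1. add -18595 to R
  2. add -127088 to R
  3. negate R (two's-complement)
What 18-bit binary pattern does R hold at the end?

Start: R = -101331 = 100111010000101101.
R = -101331 + (-18595) = -119926 = 100010101110001010
R = -119926 + (-127088) = -247014; wraps to 15130 = 000011101100011010
R = −(15130) = -15130 = 111100010011100110

111100010011100110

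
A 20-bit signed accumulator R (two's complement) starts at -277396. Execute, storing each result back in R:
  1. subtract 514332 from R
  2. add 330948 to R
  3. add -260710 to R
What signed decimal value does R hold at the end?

Start: R = -277396 = 10111100010001101100.
R = -277396 − 514332 = -791728; wraps to 256848 = 00111110101101010000
R = 256848 + 330948 = 587796; wraps to -460780 = 10001111100000010100
R = -460780 + (-260710) = -721490; wraps to 327086 = 01001111110110101110

327086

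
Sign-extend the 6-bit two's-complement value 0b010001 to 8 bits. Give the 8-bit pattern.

00010001

MSB of 010001 is 0; replicate it into the new high bits.
00|010001 → 00010001 (still 17).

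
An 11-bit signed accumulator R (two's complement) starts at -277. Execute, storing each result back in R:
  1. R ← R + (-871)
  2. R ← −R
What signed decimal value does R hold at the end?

Start: R = -277 = 11011101011.
R = -277 + (-871) = -1148; wraps to 900 = 01110000100
R = −(900) = -900 = 10001111100

-900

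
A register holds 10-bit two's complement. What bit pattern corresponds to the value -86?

|-86| = 86 = 0001010110 in 10 bits.
Invert the bits: 1110101001. Add 1: 1110101010.

1110101010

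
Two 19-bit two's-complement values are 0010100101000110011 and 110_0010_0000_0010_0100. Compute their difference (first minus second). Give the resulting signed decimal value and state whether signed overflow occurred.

0010100101000110011 = 84531 (signed)
110_0010_0000_0010_0100 → 1100010000000100100 = -122844 (signed)
Subtract via negate-and-add: invert 1100010000000100100 + 1 = 0011101111111011100 (i.e. 122844).
  0010100101000110011
+ 0011101111111011100
= 0110010101000001111
Result 0110010101000001111: MSB = 0 → value 207375.
Both addends (after negating the subtrahend) are non-negative and so is the stored result: no signed overflow.

207375; no overflow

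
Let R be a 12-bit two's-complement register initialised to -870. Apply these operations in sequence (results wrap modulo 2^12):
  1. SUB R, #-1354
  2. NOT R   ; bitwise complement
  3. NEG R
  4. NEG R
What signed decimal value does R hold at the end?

-485

Start: R = -870 = 110010011010.
R = -870 − (-1354) = 484 = 000111100100
R = NOT 000111100100 = 111000011011 = -485
R = −(-485) = 485 = 000111100101
R = −(485) = -485 = 111000011011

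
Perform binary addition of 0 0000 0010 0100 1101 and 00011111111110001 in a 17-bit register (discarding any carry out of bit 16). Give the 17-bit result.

00100001000111110

  00000001001001101
+ 00011111111110001
= 00100001000111110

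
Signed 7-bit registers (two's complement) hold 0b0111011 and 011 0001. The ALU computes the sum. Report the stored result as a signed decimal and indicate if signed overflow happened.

-20; overflow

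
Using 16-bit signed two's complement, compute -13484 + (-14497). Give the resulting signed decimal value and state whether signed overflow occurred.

-27981; no overflow

-13484 → 1100101101010100
-14497 → 1100011101011111
  1100101101010100
+ 1100011101011111
= 1001001010110011  (discard carry-out 1)
Result 1001001010110011: MSB = 1 → 37555 − 65536 = -27981.
Both addends are negative and so is the stored result: no signed overflow.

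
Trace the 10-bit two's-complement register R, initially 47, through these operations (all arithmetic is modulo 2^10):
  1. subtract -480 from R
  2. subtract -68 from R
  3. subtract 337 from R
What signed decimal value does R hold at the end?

Start: R = 47 = 0000101111.
R = 47 − (-480) = 527; wraps to -497 = 1000001111
R = -497 − (-68) = -429 = 1001010011
R = -429 − 337 = -766; wraps to 258 = 0100000010

258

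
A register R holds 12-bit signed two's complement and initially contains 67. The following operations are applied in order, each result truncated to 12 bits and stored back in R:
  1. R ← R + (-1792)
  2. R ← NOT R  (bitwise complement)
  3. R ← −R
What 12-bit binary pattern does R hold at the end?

100101000100

Start: R = 67 = 000001000011.
R = 67 + (-1792) = -1725 = 100101000011
R = NOT 100101000011 = 011010111100 = 1724
R = −(1724) = -1724 = 100101000100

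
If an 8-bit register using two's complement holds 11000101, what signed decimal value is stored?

MSB is 1, so the value is negative.
Unsigned reading: 197. Subtract 2^8 = 256: 197 − 256 = -59.

-59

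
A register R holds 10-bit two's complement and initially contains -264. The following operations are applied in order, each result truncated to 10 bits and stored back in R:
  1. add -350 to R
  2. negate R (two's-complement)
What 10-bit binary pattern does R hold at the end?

Start: R = -264 = 1011111000.
R = -264 + (-350) = -614; wraps to 410 = 0110011010
R = −(410) = -410 = 1001100110

1001100110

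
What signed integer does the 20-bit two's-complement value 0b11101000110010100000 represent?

MSB is 1, so the value is negative.
Unsigned reading: 953504. Subtract 2^20 = 1048576: 953504 − 1048576 = -95072.

-95072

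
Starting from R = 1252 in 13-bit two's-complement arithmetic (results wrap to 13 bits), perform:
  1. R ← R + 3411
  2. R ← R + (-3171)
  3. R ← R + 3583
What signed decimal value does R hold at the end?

-3117

Start: R = 1252 = 0010011100100.
R = 1252 + 3411 = 4663; wraps to -3529 = 1001000110111
R = -3529 + (-3171) = -6700; wraps to 1492 = 0010111010100
R = 1492 + 3583 = 5075; wraps to -3117 = 1001111010011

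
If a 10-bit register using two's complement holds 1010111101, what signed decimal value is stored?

-323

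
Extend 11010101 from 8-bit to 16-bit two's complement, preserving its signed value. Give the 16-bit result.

1111111111010101

MSB of 11010101 is 1; replicate it into the new high bits.
11111111|11010101 → 1111111111010101 (still -43).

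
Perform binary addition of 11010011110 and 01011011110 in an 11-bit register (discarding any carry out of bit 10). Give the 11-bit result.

  11010011110
+ 01011011110
= 00101111100  (discard carry-out 1)

00101111100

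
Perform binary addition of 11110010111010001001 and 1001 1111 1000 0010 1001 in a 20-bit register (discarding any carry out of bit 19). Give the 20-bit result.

  11110010111010001001
+ 10011111100000101001
= 10010010011010110010  (discard carry-out 1)

10010010011010110010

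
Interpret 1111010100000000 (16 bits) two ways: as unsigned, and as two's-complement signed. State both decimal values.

unsigned = 62720, signed = -2816

Unsigned: 1111010100000000 = 62720.
Signed: MSB=1 → 62720 − 65536 = -2816.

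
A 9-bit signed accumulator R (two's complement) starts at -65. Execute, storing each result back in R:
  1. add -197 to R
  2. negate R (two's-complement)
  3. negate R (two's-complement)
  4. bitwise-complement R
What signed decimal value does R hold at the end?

Start: R = -65 = 110111111.
R = -65 + (-197) = -262; wraps to 250 = 011111010
R = −(250) = -250 = 100000110
R = −(-250) = 250 = 011111010
R = NOT 011111010 = 100000101 = -251

-251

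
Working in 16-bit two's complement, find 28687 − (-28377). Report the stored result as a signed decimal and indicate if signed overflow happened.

-8472; overflow

28687 → 0111000000001111
-28377 → 1001000100100111
Subtract via negate-and-add: invert 1001000100100111 + 1 = 0110111011011001 (i.e. 28377).
  0111000000001111
+ 0110111011011001
= 1101111011101000
Result 1101111011101000: MSB = 1 → 57064 − 65536 = -8472.
Both addends (after negating the subtrahend) are non-negative but the stored result is negative: signed overflow. The true value 28687 − (-28377) = 57064 lies outside [-32768, 32767].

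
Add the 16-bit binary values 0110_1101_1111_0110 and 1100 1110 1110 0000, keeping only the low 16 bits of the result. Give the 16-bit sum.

  0110110111110110
+ 1100111011100000
= 0011110011010110  (discard carry-out 1)

0011110011010110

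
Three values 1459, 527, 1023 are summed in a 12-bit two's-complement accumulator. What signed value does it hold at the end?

-1087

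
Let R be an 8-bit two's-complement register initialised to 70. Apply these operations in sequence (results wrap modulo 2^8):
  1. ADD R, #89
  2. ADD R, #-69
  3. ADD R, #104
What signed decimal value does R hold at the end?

Start: R = 70 = 01000110.
R = 70 + 89 = 159; wraps to -97 = 10011111
R = -97 + (-69) = -166; wraps to 90 = 01011010
R = 90 + 104 = 194; wraps to -62 = 11000010

-62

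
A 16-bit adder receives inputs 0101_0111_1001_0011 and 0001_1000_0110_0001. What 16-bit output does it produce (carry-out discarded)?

0110111111110100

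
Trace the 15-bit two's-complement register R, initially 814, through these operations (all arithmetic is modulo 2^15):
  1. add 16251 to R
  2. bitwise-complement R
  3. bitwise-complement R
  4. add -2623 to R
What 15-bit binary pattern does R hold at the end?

011100001101010

Start: R = 814 = 000001100101110.
R = 814 + 16251 = 17065; wraps to -15703 = 100001010101001
R = NOT 100001010101001 = 011110101010110 = 15702
R = NOT 011110101010110 = 100001010101001 = -15703
R = -15703 + (-2623) = -18326; wraps to 14442 = 011100001101010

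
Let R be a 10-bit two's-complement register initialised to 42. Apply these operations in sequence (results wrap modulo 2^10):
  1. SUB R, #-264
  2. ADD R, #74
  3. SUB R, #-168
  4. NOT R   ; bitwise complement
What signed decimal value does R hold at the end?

475

Start: R = 42 = 0000101010.
R = 42 − (-264) = 306 = 0100110010
R = 306 + 74 = 380 = 0101111100
R = 380 − (-168) = 548; wraps to -476 = 1000100100
R = NOT 1000100100 = 0111011011 = 475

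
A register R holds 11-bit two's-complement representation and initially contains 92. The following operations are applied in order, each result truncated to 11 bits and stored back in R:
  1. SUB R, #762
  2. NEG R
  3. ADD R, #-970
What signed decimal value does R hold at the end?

Start: R = 92 = 00001011100.
R = 92 − 762 = -670 = 10101100010
R = −(-670) = 670 = 01010011110
R = 670 + (-970) = -300 = 11011010100

-300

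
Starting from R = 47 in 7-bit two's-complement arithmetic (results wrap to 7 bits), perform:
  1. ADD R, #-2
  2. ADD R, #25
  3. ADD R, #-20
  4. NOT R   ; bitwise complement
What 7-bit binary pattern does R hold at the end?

Start: R = 47 = 0101111.
R = 47 + (-2) = 45 = 0101101
R = 45 + 25 = 70; wraps to -58 = 1000110
R = -58 + (-20) = -78; wraps to 50 = 0110010
R = NOT 0110010 = 1001101 = -51

1001101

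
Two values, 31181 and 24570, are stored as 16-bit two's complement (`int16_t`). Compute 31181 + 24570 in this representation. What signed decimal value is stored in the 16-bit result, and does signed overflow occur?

-9785; overflow

31181 → 0111100111001101
24570 → 0101111111111010
  0111100111001101
+ 0101111111111010
= 1101100111000111
Result 1101100111000111: MSB = 1 → 55751 − 65536 = -9785.
Both addends are non-negative but the stored result is negative: signed overflow. The true value 31181 + 24570 = 55751 lies outside [-32768, 32767].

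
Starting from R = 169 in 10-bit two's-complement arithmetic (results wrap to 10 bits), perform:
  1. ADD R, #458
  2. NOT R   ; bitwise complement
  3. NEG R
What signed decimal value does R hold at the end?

Start: R = 169 = 0010101001.
R = 169 + 458 = 627; wraps to -397 = 1001110011
R = NOT 1001110011 = 0110001100 = 396
R = −(396) = -396 = 1001110100

-396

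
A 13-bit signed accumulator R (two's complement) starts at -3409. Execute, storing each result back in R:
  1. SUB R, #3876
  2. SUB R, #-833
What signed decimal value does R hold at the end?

Start: R = -3409 = 1001010101111.
R = -3409 − 3876 = -7285; wraps to 907 = 0001110001011
R = 907 − (-833) = 1740 = 0011011001100

1740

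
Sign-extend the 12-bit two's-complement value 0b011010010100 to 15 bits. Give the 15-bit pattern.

MSB of 011010010100 is 0; replicate it into the new high bits.
000|011010010100 → 000011010010100 (still 1684).

000011010010100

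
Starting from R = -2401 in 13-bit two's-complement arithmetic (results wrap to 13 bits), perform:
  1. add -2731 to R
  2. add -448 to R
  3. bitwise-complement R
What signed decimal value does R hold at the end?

-2613

Start: R = -2401 = 1011010011111.
R = -2401 + (-2731) = -5132; wraps to 3060 = 0101111110100
R = 3060 + (-448) = 2612 = 0101000110100
R = NOT 0101000110100 = 1010111001011 = -2613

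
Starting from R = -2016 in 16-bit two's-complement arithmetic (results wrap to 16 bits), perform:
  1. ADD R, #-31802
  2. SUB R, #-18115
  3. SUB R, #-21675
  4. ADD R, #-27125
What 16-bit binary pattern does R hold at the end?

Start: R = -2016 = 1111100000100000.
R = -2016 + (-31802) = -33818; wraps to 31718 = 0111101111100110
R = 31718 − (-18115) = 49833; wraps to -15703 = 1100001010101001
R = -15703 − (-21675) = 5972 = 0001011101010100
R = 5972 + (-27125) = -21153 = 1010110101011111

1010110101011111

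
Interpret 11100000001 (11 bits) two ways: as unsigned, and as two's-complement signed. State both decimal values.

unsigned = 1793, signed = -255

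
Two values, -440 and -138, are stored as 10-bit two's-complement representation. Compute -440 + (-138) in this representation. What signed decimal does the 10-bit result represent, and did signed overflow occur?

446; overflow

-440 → 1001001000
-138 → 1101110110
  1001001000
+ 1101110110
= 0110111110  (discard carry-out 1)
Result 0110111110: MSB = 0 → value 446.
Both addends are negative but the stored result is non-negative: signed overflow. The true value -440 + (-138) = -578 lies outside [-512, 511].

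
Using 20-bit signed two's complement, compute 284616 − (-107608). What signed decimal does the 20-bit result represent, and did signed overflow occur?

392224; no overflow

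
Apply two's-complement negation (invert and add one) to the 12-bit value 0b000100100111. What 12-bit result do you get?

111011011001

Invert: 111011011000. Add 1: 111011011001.
Check: 000100100111 = 295, 111011011001 = -295.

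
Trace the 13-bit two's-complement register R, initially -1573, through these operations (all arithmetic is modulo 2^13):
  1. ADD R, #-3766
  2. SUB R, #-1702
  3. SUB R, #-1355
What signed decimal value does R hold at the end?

-2282

Start: R = -1573 = 1100111011011.
R = -1573 + (-3766) = -5339; wraps to 2853 = 0101100100101
R = 2853 − (-1702) = 4555; wraps to -3637 = 1000111001011
R = -3637 − (-1355) = -2282 = 1011100010110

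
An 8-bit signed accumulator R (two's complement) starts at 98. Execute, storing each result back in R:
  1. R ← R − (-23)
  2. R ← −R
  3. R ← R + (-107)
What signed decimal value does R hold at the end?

28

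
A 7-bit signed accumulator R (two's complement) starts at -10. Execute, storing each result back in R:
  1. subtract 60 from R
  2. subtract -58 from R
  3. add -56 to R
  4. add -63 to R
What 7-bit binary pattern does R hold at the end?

1111101

Start: R = -10 = 1110110.
R = -10 − 60 = -70; wraps to 58 = 0111010
R = 58 − (-58) = 116; wraps to -12 = 1110100
R = -12 + (-56) = -68; wraps to 60 = 0111100
R = 60 + (-63) = -3 = 1111101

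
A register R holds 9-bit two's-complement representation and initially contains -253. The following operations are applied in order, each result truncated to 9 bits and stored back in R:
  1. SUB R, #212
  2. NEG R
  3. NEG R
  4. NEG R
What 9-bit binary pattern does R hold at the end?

111010001

Start: R = -253 = 100000011.
R = -253 − 212 = -465; wraps to 47 = 000101111
R = −(47) = -47 = 111010001
R = −(-47) = 47 = 000101111
R = −(47) = -47 = 111010001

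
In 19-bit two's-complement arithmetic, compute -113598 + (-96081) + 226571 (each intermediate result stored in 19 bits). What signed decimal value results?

16892

-113598 + (-96081) = -209679 (1001100110011110001)
-209679 + 226571 = 16892 (0000100000111111100)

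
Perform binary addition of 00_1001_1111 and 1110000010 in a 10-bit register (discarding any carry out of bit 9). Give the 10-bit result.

0000100001

  0010011111
+ 1110000010
= 0000100001  (discard carry-out 1)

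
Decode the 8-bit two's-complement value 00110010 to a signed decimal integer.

50

MSB is 0, so the value is non-negative: 00110010 = 50.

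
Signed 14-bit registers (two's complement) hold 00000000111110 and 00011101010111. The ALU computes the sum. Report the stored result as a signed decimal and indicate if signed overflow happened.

00000000111110 = 62 (signed)
00011101010111 = 1879 (signed)
  00000000111110
+ 00011101010111
= 00011110010101
Result 00011110010101: MSB = 0 → value 1941.
Both addends are non-negative and so is the stored result: no signed overflow.

1941; no overflow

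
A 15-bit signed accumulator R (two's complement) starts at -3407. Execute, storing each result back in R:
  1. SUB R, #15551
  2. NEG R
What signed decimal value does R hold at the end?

Start: R = -3407 = 111001010110001.
R = -3407 − 15551 = -18958; wraps to 13810 = 011010111110010
R = −(13810) = -13810 = 100101000001110

-13810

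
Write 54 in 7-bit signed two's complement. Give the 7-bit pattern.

0110110

54 is non-negative, so write it directly in 7 bits: 0110110.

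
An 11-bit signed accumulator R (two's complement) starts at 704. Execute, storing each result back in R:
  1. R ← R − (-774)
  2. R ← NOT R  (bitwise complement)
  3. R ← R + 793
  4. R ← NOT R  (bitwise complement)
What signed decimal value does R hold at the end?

Start: R = 704 = 01011000000.
R = 704 − (-774) = 1478; wraps to -570 = 10111000110
R = NOT 10111000110 = 01000111001 = 569
R = 569 + 793 = 1362; wraps to -686 = 10101010010
R = NOT 10101010010 = 01010101101 = 685

685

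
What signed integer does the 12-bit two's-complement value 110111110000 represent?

-528

MSB is 1, so the value is negative.
Invert: 001000001111. Add 1: 001000010000 = 528. So the value is −528.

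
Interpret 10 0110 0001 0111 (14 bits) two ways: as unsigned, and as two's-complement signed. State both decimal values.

Unsigned: 10011000010111 = 9751.
Signed: MSB=1 → 9751 − 16384 = -6633.

unsigned = 9751, signed = -6633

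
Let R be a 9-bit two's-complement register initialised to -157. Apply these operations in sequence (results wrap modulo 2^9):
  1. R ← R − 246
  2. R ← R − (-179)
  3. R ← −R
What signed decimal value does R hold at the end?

224

Start: R = -157 = 101100011.
R = -157 − 246 = -403; wraps to 109 = 001101101
R = 109 − (-179) = 288; wraps to -224 = 100100000
R = −(-224) = 224 = 011100000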